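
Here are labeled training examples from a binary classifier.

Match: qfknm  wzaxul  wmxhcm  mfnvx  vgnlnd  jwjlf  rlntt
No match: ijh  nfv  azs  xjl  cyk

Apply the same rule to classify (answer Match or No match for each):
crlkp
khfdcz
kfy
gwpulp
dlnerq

One predicate separates the groups cleanly: length ≥ 5.
crlkp — length 5, hence Match.
khfdcz — length 6, hence Match.
kfy — length 3, hence No match.
gwpulp — length 6, hence Match.
dlnerq — length 6, hence Match.

Match, Match, No match, Match, Match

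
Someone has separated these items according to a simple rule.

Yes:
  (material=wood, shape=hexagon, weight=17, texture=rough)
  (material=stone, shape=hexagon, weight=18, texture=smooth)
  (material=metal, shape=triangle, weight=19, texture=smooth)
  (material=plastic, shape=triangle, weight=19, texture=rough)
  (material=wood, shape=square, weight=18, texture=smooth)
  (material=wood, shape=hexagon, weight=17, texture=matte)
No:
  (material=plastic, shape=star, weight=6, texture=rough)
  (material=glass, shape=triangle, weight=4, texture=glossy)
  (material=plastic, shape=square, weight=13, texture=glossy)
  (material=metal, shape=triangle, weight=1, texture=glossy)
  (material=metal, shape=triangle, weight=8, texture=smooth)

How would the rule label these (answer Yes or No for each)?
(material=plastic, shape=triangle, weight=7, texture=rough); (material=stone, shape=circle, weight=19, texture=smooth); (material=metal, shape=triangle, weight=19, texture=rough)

No, Yes, Yes

All 'Yes' examples share one property — weight ≥ 17 — and every 'No' example lacks it.
(material=plastic, shape=triangle, weight=7, texture=rough): No (weight = 7).
(material=stone, shape=circle, weight=19, texture=smooth): Yes (weight = 19).
(material=metal, shape=triangle, weight=19, texture=rough): Yes (weight = 19).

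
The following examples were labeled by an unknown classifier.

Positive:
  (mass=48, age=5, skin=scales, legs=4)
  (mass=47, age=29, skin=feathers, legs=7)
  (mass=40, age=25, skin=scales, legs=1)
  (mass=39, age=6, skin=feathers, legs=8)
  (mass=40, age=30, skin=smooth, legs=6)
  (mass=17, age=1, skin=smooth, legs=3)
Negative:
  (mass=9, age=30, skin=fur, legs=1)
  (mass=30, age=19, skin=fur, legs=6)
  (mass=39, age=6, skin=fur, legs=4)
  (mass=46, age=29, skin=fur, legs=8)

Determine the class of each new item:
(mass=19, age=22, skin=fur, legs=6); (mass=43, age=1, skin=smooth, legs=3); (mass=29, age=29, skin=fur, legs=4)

Negative, Positive, Negative

Rule: skin is not fur. This holds for each 'Positive' example and fails for each 'Negative' one.
(mass=19, age=22, skin=fur, legs=6): Negative (skin is fur). (mass=43, age=1, skin=smooth, legs=3): Positive (skin is smooth). (mass=29, age=29, skin=fur, legs=4): Negative (skin is fur).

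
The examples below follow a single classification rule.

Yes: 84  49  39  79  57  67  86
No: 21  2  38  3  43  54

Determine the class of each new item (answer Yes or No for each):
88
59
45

Yes, Yes, No

Every 'Yes' example satisfies: digit sum ≥ 12. None of the 'No' examples do.
Yes: 88, since digit sum 8+8 = 16.
Yes: 59, since digit sum 5+9 = 14.
No: 45, since digit sum 4+5 = 9.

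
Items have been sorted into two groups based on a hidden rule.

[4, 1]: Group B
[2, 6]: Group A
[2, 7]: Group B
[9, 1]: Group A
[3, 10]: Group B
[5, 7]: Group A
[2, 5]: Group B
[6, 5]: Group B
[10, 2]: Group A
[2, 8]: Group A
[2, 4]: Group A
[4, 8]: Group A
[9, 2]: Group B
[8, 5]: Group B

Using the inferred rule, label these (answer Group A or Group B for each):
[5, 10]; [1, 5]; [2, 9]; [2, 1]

Group B, Group A, Group B, Group B

The distinguishing property — sum is even — holds for all the 'Group A' cases and none of the 'Group B' cases.
Group B: [5, 10], since 5+10 = 15.
Group A: [1, 5], since 1+5 = 6.
Group B: [2, 9], since 2+9 = 11.
Group B: [2, 1], since 2+1 = 3.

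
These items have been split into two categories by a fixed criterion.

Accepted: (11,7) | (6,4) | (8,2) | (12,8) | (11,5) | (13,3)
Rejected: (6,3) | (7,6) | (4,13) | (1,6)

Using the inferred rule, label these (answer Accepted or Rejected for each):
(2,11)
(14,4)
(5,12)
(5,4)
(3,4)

The rule appears to be: sum is even.
(2,11): 2+11 = 13, does not fit → Rejected. (14,4): 14+4 = 18, qualifies → Accepted. (5,12): 5+12 = 17, does not fit → Rejected. (5,4): 5+4 = 9, does not fit → Rejected. (3,4): 3+4 = 7, does not fit → Rejected.

Rejected, Accepted, Rejected, Rejected, Rejected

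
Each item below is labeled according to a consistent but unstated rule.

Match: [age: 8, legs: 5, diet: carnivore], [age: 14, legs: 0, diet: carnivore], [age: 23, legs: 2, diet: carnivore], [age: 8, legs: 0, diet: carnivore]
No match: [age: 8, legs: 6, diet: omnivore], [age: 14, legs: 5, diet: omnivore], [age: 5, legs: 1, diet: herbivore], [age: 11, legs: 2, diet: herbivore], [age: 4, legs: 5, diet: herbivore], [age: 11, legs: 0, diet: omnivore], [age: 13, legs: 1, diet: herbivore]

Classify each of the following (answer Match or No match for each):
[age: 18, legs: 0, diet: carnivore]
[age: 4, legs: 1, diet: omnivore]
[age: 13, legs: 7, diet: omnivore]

Match, No match, No match

The pattern is that an item is 'Match' exactly when: diet is carnivore.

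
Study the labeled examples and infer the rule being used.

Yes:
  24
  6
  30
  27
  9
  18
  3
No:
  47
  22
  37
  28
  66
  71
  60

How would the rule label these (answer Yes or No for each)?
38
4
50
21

'Yes' ⟺ multiple of 3 AND at most 30.
38: 38 = 3·12 + 2, 38 > 30 — fails the rule, so No.
4: 4 = 3·1 + 1, 4 ≤ 30 — fails the rule, so No.
50: 50 = 3·16 + 2, 50 > 30 — fails the rule, so No.
21: 21 = 3·7, 21 ≤ 30 — qualifies, so Yes.

No, No, No, Yes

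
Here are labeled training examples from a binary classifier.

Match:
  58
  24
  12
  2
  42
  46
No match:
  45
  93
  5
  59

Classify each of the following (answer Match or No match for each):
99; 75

No match, No match

'Match' ⟺ even.
No match: 99, since 99 is odd.
No match: 75, since 75 is odd.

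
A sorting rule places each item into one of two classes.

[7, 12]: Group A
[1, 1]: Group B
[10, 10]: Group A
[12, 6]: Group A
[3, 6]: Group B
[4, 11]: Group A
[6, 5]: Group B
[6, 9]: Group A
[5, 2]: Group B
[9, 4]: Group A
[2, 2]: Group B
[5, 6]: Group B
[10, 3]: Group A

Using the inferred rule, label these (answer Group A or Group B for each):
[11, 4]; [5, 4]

Group A, Group B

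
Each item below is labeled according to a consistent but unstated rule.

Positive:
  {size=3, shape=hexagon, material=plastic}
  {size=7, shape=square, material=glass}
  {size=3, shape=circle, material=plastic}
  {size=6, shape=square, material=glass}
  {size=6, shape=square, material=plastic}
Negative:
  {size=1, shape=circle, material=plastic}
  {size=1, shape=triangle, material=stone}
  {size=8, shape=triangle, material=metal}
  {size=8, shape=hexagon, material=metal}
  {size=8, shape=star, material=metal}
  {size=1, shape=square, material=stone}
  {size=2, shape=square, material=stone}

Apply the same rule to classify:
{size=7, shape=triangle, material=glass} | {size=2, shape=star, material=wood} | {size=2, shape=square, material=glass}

Positive, Negative, Negative

The simplest hypothesis consistent with all the labels is: size ≥ 3 AND size ≤ 7.
{size=7, shape=triangle, material=glass} → size = 7 → Positive. {size=2, shape=star, material=wood} → size = 2 → Negative. {size=2, shape=square, material=glass} → size = 2 → Negative.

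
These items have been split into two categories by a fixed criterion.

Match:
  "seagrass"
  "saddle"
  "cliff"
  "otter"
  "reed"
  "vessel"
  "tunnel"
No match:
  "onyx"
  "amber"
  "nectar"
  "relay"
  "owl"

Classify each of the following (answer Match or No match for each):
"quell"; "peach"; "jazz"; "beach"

'Match' ⟺ has a double letter.
"quell": 'll' doubled, meets the rule → Match.
"peach": no doubled letter, doesn't qualify → No match.
"jazz": 'zz' doubled, meets the rule → Match.
"beach": no doubled letter, doesn't qualify → No match.

Match, No match, Match, No match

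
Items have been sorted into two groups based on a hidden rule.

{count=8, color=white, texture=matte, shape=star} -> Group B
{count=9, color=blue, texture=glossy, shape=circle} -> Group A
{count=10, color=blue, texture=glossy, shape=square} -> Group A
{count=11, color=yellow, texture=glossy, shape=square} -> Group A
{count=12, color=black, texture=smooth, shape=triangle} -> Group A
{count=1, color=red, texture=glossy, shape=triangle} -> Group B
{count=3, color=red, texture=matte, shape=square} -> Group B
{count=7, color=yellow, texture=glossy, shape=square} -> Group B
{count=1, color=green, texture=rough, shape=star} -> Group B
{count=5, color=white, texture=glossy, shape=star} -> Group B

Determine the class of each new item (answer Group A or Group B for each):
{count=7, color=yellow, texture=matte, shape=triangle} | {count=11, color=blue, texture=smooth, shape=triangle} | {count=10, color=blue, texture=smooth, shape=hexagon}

Rule: count ≥ 9. This holds for each 'Group A' example and fails for each 'Group B' one.

Group B, Group A, Group A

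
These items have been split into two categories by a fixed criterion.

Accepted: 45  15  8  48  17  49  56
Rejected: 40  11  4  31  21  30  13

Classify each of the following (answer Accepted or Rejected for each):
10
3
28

Rejected, Rejected, Accepted

'Accepted' ⟺ digit sum ≥ 5.
10 → digit sum 1+0 = 1 → Rejected.
3 → digit sum 3 → Rejected.
28 → digit sum 2+8 = 10 → Accepted.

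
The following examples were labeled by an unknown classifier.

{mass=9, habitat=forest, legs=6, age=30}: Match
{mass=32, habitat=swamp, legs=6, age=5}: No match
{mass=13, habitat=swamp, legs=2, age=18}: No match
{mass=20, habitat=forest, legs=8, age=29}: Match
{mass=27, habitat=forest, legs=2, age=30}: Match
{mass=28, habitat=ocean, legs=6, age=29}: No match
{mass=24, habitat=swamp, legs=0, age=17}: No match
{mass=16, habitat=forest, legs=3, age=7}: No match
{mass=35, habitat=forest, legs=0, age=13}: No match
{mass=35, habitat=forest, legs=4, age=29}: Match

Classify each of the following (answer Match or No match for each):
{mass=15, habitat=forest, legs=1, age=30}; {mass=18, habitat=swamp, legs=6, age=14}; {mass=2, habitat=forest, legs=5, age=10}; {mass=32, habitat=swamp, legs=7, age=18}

Match, No match, No match, No match

The distinguishing property — habitat is forest AND age ≥ 17 — holds for all the 'Match' cases and none of the 'No match' cases.
{mass=15, habitat=forest, legs=1, age=30} — habitat is forest, age = 30, hence Match.
{mass=18, habitat=swamp, legs=6, age=14} — habitat is swamp, age = 14, hence No match.
{mass=2, habitat=forest, legs=5, age=10} — habitat is forest, age = 10, hence No match.
{mass=32, habitat=swamp, legs=7, age=18} — habitat is swamp, age = 18, hence No match.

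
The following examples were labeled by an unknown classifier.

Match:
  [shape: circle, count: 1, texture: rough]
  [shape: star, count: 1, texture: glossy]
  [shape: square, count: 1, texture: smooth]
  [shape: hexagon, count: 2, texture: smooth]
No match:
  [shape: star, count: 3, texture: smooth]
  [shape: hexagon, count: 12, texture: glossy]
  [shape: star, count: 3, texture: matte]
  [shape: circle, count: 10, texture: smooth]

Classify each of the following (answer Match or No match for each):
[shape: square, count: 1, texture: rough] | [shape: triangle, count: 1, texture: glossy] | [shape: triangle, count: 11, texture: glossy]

Match, Match, No match

A rule that fits every label: count ≤ 2 — true of each 'Match' example, false of each 'No match' one.
[shape: square, count: 1, texture: rough] — count = 1, hence Match. [shape: triangle, count: 1, texture: glossy] — count = 1, hence Match. [shape: triangle, count: 11, texture: glossy] — count = 11, hence No match.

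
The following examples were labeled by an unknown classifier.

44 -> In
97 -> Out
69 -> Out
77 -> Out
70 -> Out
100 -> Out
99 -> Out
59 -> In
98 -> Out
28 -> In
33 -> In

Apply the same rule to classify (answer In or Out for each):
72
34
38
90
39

Every 'In' example satisfies: at most 59. None of the 'Out' examples do.

Out, In, In, Out, In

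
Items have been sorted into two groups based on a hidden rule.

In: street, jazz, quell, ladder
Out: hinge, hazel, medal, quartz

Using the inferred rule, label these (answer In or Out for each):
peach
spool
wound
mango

Out, In, Out, Out

All 'In' examples share one property — has a double letter — and every 'Out' example lacks it.
peach: no doubled letter, doesn't qualify → Out. spool: 'oo' doubled, qualifies → In. wound: no doubled letter, doesn't qualify → Out. mango: no doubled letter, doesn't qualify → Out.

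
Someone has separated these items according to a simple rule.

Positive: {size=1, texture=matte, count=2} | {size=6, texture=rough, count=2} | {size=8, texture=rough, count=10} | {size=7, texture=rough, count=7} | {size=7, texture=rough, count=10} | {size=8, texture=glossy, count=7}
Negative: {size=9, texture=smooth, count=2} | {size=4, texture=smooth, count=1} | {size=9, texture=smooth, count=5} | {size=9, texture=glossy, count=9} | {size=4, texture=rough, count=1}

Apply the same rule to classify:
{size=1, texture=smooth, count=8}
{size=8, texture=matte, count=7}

Positive, Positive

The common property of the 'Positive' items is: count ≥ 2 AND size ≤ 8. No 'Negative' item has it.
Positive: {size=1, texture=smooth, count=8}, since count = 8, size = 1.
Positive: {size=8, texture=matte, count=7}, since count = 7, size = 8.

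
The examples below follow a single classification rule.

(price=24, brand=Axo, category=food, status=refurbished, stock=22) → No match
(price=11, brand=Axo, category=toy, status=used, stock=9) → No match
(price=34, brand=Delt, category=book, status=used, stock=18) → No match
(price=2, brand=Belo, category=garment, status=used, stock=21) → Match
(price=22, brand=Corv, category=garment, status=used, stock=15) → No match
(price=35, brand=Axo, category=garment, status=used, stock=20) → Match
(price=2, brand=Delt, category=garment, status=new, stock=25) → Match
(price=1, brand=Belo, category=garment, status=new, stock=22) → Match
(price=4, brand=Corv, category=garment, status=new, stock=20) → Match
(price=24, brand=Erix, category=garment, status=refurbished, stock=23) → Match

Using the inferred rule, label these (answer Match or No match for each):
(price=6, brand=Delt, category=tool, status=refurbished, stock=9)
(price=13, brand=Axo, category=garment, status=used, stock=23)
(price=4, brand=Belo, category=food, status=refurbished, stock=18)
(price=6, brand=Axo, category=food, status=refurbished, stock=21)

The classifier is using: category is garment AND stock ≥ 18.

No match, Match, No match, No match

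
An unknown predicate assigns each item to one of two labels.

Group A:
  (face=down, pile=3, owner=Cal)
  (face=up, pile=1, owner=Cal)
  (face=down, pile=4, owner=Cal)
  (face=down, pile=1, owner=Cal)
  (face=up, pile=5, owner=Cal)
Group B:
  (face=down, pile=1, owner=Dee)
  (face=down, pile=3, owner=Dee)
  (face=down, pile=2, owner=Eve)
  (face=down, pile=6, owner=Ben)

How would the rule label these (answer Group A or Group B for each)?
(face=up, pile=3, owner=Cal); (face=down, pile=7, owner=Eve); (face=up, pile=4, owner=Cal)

The pattern is that an item is 'Group A' exactly when: owner is Cal.

Group A, Group B, Group A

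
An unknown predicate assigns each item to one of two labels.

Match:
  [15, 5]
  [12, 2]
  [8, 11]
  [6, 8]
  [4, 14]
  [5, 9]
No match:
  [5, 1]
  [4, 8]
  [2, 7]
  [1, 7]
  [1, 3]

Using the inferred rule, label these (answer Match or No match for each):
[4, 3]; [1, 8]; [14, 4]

No match, No match, Match

'Match' ⟺ sum ≥ 14.
[4, 3] — 4+3 = 7, hence No match. [1, 8] — 1+8 = 9, hence No match. [14, 4] — 14+4 = 18, hence Match.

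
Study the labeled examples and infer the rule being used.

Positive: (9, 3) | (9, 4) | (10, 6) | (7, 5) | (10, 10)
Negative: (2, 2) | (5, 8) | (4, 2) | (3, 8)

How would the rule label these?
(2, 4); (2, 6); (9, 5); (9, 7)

Negative, Negative, Positive, Positive

One predicate separates the groups cleanly: first ≥ 6.
(2, 4): Negative (first 2). (2, 6): Negative (first 2). (9, 5): Positive (first 9). (9, 7): Positive (first 9).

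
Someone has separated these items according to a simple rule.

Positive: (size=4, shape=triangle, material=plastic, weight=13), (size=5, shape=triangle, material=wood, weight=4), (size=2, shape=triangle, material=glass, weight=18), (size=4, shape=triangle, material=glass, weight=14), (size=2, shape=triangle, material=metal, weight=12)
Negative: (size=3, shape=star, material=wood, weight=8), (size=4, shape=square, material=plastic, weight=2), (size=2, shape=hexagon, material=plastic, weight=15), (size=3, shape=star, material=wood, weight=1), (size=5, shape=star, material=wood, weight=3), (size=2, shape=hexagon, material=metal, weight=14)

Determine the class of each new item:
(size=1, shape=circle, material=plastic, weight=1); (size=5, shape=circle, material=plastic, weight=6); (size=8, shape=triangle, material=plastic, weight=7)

Negative, Negative, Positive

The distinguishing property — shape is triangle — holds for all the 'Positive' cases and none of the 'Negative' cases.
(size=1, shape=circle, material=plastic, weight=1): shape is circle — does not pass, so Negative. (size=5, shape=circle, material=plastic, weight=6): shape is circle — does not pass, so Negative. (size=8, shape=triangle, material=plastic, weight=7): shape is triangle — has this property, so Positive.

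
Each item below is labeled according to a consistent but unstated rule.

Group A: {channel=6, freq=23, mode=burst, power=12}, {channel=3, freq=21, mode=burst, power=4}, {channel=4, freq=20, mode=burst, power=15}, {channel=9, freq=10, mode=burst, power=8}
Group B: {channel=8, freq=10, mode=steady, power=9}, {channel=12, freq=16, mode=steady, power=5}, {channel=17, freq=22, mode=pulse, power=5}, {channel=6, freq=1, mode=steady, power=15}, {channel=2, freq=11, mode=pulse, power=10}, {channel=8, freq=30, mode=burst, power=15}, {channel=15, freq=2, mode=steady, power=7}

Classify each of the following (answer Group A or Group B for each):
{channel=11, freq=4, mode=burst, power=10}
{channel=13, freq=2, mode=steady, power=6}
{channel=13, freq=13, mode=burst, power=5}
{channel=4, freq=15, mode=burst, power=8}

The rule appears to be: mode is burst AND freq ≤ 23.
{channel=11, freq=4, mode=burst, power=10} — mode is burst, freq = 4, hence Group A.
{channel=13, freq=2, mode=steady, power=6} — mode is steady, freq = 2, hence Group B.
{channel=13, freq=13, mode=burst, power=5} — mode is burst, freq = 13, hence Group A.
{channel=4, freq=15, mode=burst, power=8} — mode is burst, freq = 15, hence Group A.

Group A, Group B, Group A, Group A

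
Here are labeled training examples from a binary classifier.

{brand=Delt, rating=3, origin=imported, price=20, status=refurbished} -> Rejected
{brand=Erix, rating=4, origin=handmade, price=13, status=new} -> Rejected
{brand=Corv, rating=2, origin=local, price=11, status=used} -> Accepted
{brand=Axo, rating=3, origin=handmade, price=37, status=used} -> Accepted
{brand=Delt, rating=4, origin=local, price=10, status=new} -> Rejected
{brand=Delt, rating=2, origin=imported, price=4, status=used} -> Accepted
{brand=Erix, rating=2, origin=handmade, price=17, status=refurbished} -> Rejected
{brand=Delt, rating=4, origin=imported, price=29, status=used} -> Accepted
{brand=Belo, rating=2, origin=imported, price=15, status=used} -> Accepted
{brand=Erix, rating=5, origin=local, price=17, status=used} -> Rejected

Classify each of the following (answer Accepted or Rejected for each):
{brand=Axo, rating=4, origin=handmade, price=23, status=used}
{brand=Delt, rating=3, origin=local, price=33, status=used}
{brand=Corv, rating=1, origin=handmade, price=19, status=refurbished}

The distinguishing property — status is used AND rating ≤ 4 — holds for all the 'Accepted' cases and none of the 'Rejected' cases.
{brand=Axo, rating=4, origin=handmade, price=23, status=used}: status is used, rating = 4, has this property → Accepted.
{brand=Delt, rating=3, origin=local, price=33, status=used}: status is used, rating = 3, has this property → Accepted.
{brand=Corv, rating=1, origin=handmade, price=19, status=refurbished}: status is refurbished, rating = 1, fails the rule → Rejected.

Accepted, Accepted, Rejected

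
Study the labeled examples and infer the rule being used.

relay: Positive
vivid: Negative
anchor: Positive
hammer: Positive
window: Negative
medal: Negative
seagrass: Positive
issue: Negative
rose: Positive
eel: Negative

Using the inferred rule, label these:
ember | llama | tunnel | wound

All 'Positive' examples share one property — contains 'r' — and every 'Negative' example lacks it.

Positive, Negative, Negative, Negative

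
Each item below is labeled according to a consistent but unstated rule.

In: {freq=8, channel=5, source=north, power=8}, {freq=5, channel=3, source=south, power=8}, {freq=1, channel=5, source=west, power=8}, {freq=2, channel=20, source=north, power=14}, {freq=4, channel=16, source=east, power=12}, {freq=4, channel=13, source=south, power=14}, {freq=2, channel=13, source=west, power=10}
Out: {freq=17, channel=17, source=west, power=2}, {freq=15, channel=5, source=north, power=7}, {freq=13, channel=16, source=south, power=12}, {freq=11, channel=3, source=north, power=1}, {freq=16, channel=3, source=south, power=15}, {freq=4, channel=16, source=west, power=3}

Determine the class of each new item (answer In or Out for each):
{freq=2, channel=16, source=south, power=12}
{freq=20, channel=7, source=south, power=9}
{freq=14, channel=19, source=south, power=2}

In, Out, Out

All 'In' examples share one property — freq ≤ 8 AND power ≥ 7 — and every 'Out' example lacks it.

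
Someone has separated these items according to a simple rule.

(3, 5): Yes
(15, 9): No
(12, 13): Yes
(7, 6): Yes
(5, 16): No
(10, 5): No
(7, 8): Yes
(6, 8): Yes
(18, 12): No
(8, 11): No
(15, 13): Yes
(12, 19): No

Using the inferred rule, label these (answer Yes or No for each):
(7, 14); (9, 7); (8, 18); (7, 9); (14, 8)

The simplest hypothesis consistent with all the labels is: |first − second| ≤ 2.
(7, 14): |7−14| = 7 — doesn't qualify, so No. (9, 7): |9−7| = 2 — satisfies this, so Yes. (8, 18): |8−18| = 10 — doesn't qualify, so No. (7, 9): |7−9| = 2 — satisfies this, so Yes. (14, 8): |14−8| = 6 — doesn't qualify, so No.

No, Yes, No, Yes, No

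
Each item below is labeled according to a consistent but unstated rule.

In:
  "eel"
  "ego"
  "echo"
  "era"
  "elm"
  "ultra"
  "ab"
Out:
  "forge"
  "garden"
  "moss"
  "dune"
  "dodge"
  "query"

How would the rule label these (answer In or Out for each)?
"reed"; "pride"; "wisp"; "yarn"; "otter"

Out, Out, Out, Out, In

The pattern is that an item is 'In' exactly when: starts with a vowel.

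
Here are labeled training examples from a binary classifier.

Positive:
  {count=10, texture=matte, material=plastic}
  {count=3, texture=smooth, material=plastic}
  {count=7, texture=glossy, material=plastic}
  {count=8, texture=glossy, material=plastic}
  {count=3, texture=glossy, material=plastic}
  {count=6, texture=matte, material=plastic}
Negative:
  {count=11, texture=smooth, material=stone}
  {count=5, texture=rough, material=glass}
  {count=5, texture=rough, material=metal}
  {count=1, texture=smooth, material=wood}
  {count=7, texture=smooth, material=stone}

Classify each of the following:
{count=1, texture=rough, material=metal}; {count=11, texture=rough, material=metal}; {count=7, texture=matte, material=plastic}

Comparing the two groups points to one rule — material is plastic.
{count=1, texture=rough, material=metal} — material is metal, hence Negative.
{count=11, texture=rough, material=metal} — material is metal, hence Negative.
{count=7, texture=matte, material=plastic} — material is plastic, hence Positive.

Negative, Negative, Positive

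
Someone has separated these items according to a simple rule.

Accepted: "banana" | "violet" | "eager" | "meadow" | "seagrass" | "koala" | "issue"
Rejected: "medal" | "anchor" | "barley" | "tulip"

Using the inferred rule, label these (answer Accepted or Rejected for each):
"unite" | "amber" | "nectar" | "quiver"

One predicate separates the groups cleanly: has ≥ 3 vowels.
"unite": 3 vowels — matches, so Accepted. "amber": 2 vowels — does not satisfy this, so Rejected. "nectar": 2 vowels — does not satisfy this, so Rejected. "quiver": 3 vowels — matches, so Accepted.

Accepted, Rejected, Rejected, Accepted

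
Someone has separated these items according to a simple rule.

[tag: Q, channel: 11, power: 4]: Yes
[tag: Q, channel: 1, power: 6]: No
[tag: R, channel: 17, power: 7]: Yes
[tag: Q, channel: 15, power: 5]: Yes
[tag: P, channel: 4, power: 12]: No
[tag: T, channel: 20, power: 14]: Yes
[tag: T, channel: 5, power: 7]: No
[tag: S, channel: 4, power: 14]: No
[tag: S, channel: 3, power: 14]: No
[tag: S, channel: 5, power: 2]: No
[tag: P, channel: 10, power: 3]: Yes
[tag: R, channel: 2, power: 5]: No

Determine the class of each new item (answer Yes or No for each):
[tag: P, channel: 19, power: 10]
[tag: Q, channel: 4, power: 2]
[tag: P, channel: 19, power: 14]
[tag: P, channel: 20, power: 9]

Yes, No, Yes, Yes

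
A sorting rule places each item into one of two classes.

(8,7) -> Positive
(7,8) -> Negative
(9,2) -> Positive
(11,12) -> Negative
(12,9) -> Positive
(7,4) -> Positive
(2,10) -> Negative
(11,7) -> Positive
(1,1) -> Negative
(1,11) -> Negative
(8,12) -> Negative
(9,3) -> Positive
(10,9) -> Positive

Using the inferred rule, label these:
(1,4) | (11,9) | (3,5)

All 'Positive' examples share one property — first > second — and every 'Negative' example lacks it.

Negative, Positive, Negative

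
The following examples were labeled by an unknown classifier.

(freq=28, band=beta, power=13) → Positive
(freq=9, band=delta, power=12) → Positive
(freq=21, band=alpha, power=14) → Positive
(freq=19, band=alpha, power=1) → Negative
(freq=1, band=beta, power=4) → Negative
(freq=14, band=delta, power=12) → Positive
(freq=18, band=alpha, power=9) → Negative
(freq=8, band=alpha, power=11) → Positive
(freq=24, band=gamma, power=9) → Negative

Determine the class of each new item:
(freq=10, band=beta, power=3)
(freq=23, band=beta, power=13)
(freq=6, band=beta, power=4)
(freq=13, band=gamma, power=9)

Negative, Positive, Negative, Negative

The classifier is using: power ≥ 11.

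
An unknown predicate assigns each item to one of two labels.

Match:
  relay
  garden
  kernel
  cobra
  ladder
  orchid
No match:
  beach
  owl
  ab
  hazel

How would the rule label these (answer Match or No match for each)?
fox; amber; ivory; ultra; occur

The pattern is that an item is 'Match' exactly when: contains 'r'.
No match: fox, since no 'r'.
Match: amber, since has 'r'.
Match: ivory, since has 'r'.
Match: ultra, since has 'r'.
Match: occur, since has 'r'.

No match, Match, Match, Match, Match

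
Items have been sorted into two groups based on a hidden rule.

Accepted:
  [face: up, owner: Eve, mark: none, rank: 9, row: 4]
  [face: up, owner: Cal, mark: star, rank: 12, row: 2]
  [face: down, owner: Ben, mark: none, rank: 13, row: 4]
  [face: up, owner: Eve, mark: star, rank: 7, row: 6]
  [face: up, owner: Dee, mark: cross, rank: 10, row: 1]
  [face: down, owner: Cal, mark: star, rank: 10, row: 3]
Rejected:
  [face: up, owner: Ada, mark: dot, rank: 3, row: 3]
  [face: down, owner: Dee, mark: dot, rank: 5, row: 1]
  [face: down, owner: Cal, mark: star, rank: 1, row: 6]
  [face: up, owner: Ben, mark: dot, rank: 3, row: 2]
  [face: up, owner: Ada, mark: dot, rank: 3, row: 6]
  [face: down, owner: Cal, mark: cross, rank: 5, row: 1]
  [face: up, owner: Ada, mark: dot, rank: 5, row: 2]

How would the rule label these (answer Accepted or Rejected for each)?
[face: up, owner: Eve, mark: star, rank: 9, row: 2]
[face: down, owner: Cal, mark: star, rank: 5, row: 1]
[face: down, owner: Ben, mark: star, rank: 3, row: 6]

The common property of the 'Accepted' items is: rank ≥ 7. No 'Rejected' item has it.

Accepted, Rejected, Rejected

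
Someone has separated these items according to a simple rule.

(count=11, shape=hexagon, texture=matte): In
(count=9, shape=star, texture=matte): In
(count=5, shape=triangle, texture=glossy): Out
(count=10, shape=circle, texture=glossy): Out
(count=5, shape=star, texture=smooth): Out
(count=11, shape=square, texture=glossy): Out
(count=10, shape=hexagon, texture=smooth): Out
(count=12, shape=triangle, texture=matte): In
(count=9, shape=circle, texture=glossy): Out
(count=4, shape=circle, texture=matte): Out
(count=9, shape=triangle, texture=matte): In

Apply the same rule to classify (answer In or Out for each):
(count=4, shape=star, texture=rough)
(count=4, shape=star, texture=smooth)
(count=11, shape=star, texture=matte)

The rule appears to be: texture is matte AND count ≥ 5.
(count=4, shape=star, texture=rough): Out (texture is rough, count = 4).
(count=4, shape=star, texture=smooth): Out (texture is smooth, count = 4).
(count=11, shape=star, texture=matte): In (texture is matte, count = 11).

Out, Out, In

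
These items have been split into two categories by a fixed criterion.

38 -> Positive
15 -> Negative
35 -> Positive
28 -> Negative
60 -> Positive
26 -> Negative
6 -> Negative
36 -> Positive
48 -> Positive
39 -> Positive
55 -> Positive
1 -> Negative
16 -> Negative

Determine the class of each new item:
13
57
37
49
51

Every 'Positive' example satisfies: at least 35. None of the 'Negative' examples do.
13: 13 < 35, fails this test → Negative.
57: 57 ≥ 35, satisfies this → Positive.
37: 37 ≥ 35, satisfies this → Positive.
49: 49 ≥ 35, satisfies this → Positive.
51: 51 ≥ 35, satisfies this → Positive.

Negative, Positive, Positive, Positive, Positive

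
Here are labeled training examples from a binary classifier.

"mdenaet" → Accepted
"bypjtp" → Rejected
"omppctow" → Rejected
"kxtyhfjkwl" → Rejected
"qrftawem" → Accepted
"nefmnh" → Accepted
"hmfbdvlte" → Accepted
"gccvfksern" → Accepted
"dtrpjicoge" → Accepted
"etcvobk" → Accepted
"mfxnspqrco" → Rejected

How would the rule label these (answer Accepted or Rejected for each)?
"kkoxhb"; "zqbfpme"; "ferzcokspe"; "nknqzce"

Rejected, Accepted, Accepted, Accepted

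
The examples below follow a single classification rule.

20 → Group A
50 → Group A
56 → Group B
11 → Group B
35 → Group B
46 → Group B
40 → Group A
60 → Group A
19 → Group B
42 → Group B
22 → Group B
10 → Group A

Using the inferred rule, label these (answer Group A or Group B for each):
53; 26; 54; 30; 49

The pattern is that an item is 'Group A' exactly when: multiple of 10.

Group B, Group B, Group B, Group A, Group B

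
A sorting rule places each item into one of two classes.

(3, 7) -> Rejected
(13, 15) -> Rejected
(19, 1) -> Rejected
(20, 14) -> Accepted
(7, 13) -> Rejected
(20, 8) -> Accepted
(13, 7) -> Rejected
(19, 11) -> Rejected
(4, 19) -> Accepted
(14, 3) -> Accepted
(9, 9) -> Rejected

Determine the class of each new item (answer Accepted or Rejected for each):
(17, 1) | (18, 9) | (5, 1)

'Accepted' ⟺ first is even.
(17, 1) → first 17 → Rejected. (18, 9) → first 18 → Accepted. (5, 1) → first 5 → Rejected.

Rejected, Accepted, Rejected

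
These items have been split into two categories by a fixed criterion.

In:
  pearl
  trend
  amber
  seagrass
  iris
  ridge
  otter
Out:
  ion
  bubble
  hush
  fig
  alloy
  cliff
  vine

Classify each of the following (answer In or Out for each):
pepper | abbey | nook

In, Out, Out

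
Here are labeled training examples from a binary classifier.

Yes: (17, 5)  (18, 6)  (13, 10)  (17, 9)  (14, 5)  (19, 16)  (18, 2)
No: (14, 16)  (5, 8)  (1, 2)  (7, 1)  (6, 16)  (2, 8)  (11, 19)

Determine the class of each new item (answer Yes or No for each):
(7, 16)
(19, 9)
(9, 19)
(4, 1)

No, Yes, No, No

Rule: first > second AND sum ≥ 10. This holds for each 'Yes' example and fails for each 'No' one.
(7, 16): 7 < 16, 7+16 = 23 — doesn't match, so No.
(19, 9): 19 > 9, 19+9 = 28 — has this property, so Yes.
(9, 19): 9 < 19, 9+19 = 28 — doesn't match, so No.
(4, 1): 4 > 1, 4+1 = 5 — doesn't match, so No.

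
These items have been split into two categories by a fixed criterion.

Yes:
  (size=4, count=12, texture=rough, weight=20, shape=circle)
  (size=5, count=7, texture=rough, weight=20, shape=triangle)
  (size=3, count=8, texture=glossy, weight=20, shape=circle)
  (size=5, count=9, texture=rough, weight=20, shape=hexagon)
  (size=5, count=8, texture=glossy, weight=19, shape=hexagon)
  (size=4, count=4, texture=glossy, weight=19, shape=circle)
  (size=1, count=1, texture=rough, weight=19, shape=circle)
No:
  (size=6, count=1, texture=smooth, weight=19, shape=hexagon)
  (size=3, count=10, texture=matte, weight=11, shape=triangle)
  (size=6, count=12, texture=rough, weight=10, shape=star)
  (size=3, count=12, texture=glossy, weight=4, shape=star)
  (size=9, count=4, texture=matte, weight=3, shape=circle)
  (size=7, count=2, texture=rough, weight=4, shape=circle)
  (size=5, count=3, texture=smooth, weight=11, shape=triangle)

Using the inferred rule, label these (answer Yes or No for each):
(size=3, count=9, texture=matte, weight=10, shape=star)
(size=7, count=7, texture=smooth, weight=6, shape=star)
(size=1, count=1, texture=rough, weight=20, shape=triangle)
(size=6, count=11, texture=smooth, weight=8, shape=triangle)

All 'Yes' examples share one property — weight ≥ 19 AND size ≤ 5 — and every 'No' example lacks it.
(size=3, count=9, texture=matte, weight=10, shape=star) → weight = 10, size = 3 → No.
(size=7, count=7, texture=smooth, weight=6, shape=star) → weight = 6, size = 7 → No.
(size=1, count=1, texture=rough, weight=20, shape=triangle) → weight = 20, size = 1 → Yes.
(size=6, count=11, texture=smooth, weight=8, shape=triangle) → weight = 8, size = 6 → No.

No, No, Yes, No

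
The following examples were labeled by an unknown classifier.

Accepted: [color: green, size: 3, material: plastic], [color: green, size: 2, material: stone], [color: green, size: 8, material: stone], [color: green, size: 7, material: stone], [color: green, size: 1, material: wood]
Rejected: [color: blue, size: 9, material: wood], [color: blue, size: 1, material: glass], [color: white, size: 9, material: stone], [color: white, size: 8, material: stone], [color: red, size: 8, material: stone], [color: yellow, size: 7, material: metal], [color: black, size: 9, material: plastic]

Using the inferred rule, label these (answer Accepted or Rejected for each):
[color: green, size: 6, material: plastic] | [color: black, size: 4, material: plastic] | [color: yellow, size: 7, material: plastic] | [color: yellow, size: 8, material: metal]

Accepted, Rejected, Rejected, Rejected

Every 'Accepted' example satisfies: color is green. None of the 'Rejected' examples do.
[color: green, size: 6, material: plastic] → color is green → Accepted.
[color: black, size: 4, material: plastic] → color is black → Rejected.
[color: yellow, size: 7, material: plastic] → color is yellow → Rejected.
[color: yellow, size: 8, material: metal] → color is yellow → Rejected.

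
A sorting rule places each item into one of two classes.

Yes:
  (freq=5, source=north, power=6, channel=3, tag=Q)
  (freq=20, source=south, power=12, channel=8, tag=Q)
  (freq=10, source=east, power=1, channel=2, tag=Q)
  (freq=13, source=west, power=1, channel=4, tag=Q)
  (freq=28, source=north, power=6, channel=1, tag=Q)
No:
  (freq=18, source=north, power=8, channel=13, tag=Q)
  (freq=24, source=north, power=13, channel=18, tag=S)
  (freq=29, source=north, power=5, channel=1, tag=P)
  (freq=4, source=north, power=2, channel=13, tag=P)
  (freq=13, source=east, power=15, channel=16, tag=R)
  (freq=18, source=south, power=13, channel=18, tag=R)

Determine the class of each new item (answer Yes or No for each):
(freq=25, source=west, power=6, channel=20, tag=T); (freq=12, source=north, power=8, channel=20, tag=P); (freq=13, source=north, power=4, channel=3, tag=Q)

A rule that fits every label: tag is Q AND channel ≤ 8 — true of each 'Yes' example, false of each 'No' one.
(freq=25, source=west, power=6, channel=20, tag=T) — tag is T, channel = 20, hence No.
(freq=12, source=north, power=8, channel=20, tag=P) — tag is P, channel = 20, hence No.
(freq=13, source=north, power=4, channel=3, tag=Q) — tag is Q, channel = 3, hence Yes.

No, No, Yes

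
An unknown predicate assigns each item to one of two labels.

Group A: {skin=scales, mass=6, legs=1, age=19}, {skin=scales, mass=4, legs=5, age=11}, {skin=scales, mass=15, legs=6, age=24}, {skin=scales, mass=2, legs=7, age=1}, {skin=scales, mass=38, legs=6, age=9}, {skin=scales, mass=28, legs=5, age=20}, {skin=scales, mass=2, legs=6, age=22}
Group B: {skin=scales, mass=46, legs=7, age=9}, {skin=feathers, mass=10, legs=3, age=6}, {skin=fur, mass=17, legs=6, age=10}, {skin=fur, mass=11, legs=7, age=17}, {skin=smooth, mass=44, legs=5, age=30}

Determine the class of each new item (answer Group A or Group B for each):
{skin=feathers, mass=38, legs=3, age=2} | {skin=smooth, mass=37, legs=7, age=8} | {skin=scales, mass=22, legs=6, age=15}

Every 'Group A' example satisfies: skin is scales AND mass ≤ 38. None of the 'Group B' examples do.
{skin=feathers, mass=38, legs=3, age=2} — skin is feathers, mass = 38, hence Group B.
{skin=smooth, mass=37, legs=7, age=8} — skin is smooth, mass = 37, hence Group B.
{skin=scales, mass=22, legs=6, age=15} — skin is scales, mass = 22, hence Group A.

Group B, Group B, Group A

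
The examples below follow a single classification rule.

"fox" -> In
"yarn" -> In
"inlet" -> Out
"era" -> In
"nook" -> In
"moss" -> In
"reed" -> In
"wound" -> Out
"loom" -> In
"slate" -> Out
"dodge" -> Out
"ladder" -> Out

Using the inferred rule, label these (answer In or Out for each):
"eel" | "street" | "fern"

Rule: length ≤ 4. This holds for each 'In' example and fails for each 'Out' one.
"eel" → length 3 → In.
"street" → length 6 → Out.
"fern" → length 4 → In.

In, Out, In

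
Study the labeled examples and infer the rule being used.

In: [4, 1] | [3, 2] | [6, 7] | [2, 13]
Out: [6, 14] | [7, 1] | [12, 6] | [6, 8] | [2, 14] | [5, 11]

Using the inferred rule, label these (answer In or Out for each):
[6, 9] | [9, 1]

One predicate separates the groups cleanly: sum is odd.
In: [6, 9], since 6+9 = 15. Out: [9, 1], since 9+1 = 10.

In, Out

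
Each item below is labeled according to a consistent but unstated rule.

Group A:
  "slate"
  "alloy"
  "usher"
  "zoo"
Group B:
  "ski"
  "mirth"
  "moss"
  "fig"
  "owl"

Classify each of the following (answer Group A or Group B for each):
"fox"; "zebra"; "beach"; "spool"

Rule: has ≥ 2 vowels. This holds for each 'Group A' example and fails for each 'Group B' one.
Group B: "fox", since 1 vowel.
Group A: "zebra", since 2 vowels.
Group A: "beach", since 2 vowels.
Group A: "spool", since 2 vowels.

Group B, Group A, Group A, Group A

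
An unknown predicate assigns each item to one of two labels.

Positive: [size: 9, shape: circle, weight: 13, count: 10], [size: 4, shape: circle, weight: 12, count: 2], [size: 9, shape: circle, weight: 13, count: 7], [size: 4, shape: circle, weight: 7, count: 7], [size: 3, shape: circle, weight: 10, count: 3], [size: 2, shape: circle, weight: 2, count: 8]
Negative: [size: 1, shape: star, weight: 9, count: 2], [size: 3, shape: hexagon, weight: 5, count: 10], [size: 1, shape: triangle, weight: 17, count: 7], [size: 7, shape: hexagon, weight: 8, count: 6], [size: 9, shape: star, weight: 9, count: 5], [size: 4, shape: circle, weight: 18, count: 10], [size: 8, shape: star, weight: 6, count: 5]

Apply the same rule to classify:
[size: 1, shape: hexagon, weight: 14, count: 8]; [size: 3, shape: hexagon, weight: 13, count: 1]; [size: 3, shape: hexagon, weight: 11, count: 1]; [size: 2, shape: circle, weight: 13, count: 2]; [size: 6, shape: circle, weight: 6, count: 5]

Negative, Negative, Negative, Positive, Positive

The distinguishing property — shape is circle AND weight ≤ 13 — holds for all the 'Positive' cases and none of the 'Negative' cases.
[size: 1, shape: hexagon, weight: 14, count: 8] → shape is hexagon, weight = 14 → Negative.
[size: 3, shape: hexagon, weight: 13, count: 1] → shape is hexagon, weight = 13 → Negative.
[size: 3, shape: hexagon, weight: 11, count: 1] → shape is hexagon, weight = 11 → Negative.
[size: 2, shape: circle, weight: 13, count: 2] → shape is circle, weight = 13 → Positive.
[size: 6, shape: circle, weight: 6, count: 5] → shape is circle, weight = 6 → Positive.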